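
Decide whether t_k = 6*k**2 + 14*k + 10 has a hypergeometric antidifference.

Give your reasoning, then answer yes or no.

Step 1: r(k) = (3*k**2 + 13*k + 15)/(3*k**2 + 7*k + 5).
So A=1 and B=1, with C=k**2 + 7*k/3 + 5/3.
Set up (1)·f(k+1) − (1)·f(k) − (k**2 + 7*k/3 + 5/3) = 0.
From deg A=0, deg B=0, deg C=2: d=3.
A polynomial solution: f(k) = k*(k**2 + 2*k + 2)/3.
So s_k = (B(k−1)f/C)·t_k = (k*(k**2 + 2*k + 2)/(3*k**2 + 7*k + 5))·t_k = 2*k*(k**2 + 2*k + 2).
s_(k+1) − s_k = 6*k**2 + 14*k + 10 = t_k.

Yes. s_k = 2*k*(k**2 + 2*k + 2).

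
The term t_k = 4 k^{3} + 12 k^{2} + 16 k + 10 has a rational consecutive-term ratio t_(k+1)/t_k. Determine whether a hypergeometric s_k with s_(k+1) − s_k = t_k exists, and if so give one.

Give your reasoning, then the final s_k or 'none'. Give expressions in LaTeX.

s_k = k \left(k^{3} + 2 k^{2} + 3 k + 4\right)

Compute t_(k+1)/t_k: get (2*k**3 + 12*k**2 + 26*k + 21)/(2*k**3 + 6*k**2 + 8*k + 5).
Gosper form: A/B · C(k+1)/C(k) with A=1, B=1, C=k**3 + 3*k**2 + 4*k + 5/2.
Need (1)·f(k+1) − (1)·f(k) = k**3 + 3*k**2 + 4*k + 5/2.
Degrees (0,0,3) ⇒ d ≤ 4.
Coefficient equations give f(k) = k*(k**3 + 2*k**2 + 3*k + 4)/4.
Then R = B(k−1)f/C = k*(k**3 + 2*k**2 + 3*k + 4)/(2*(2*k**3 + 6*k**2 + 8*k + 5)), so s_k = R(k)·t_k = k*(k**3 + 2*k**2 + 3*k + 4).
Check: Δs_k = 4*k**3 + 12*k**2 + 16*k + 10. ✓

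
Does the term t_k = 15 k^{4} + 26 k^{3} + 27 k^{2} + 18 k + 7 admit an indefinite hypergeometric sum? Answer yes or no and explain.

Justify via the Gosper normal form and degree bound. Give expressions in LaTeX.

Step 1: r(k) = (15*k**4 + 86*k**3 + 195*k**2 + 210*k + 93)/(15*k**4 + 26*k**3 + 27*k**2 + 18*k + 7).
Take A(k)=1, B(k)=1, C(k)=k**4 + 26*k**3/15 + 9*k**2/5 + 6*k/5 + 7/15.
Key eq: (1)·f(k+1) = (1)·f(k) + (k**4 + 26*k**3/15 + 9*k**2/5 + 6*k/5 + 7/15).
d = 5 from the (0,0,4) case.
A polynomial solution: f(k) = k*(3*k**4 - k**3 + k**2 + 2*k + 2)/15.
Then R = B(k−1)f/C = k*(3*k**4 - k**3 + k**2 + 2*k + 2)/(15*k**4 + 26*k**3 + 27*k**2 + 18*k + 7), so s_k = R(k)·t_k = k*(3*k**4 - k**3 + k**2 + 2*k + 2).
Check: Δs_k = 15*k**4 + 26*k**3 + 27*k**2 + 18*k + 7. ✓

Yes. s_k = k \left(3 k^{4} - k^{3} + k^{2} + 2 k + 2\right).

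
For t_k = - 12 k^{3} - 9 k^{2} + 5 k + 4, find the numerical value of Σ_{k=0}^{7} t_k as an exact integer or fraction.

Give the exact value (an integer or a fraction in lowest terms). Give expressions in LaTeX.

Σ = -10496

Step 1: r(k) = (12*k**3 + 45*k**2 + 49*k + 12)/(12*k**3 + 9*k**2 - 5*k - 4).
So A=1 and B=1, with C=k**3 + 3*k**2/4 - 5*k/12 - 1/3.
f must satisfy (1)·f(k+1) − (1)·f(k) = k**3 + 3*k**2/4 - 5*k/12 - 1/3.
Bound: deg f ≤ 4.
Match coefficients ⇒ f(k) = k**2*(3*k**2 - 3*k - 4)/12.
Get s_k = R·t_k = k**2*(-3*k**2 + 3*k + 4) with R(k) = B(k−1)f(k)/C(k) = k**2*(3*k**2 - 3*k - 4)/(12*k**3 + 9*k**2 - 5*k - 4).
s_(k+1) − s_k = -12*k**3 - 9*k**2 + 5*k + 4 = t_k.
Sum = s_(8) − s_(0); s_(8) = -10496, s_(0) = 0 ⇒ -10496.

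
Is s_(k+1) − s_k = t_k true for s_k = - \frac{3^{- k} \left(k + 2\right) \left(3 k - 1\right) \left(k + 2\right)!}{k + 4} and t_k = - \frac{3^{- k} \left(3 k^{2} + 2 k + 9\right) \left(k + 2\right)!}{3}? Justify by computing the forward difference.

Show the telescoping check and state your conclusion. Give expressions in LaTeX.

s_(k+1) = -(k + 3)*(3*k + 2)*factorial(k + 3)/(3*3**k*(k + 5))
s_(k+1) − s_k = -(3*k**4 + 23*k**3 + 59*k**2 + 105*k + 102)*factorial(k + 2)/(3*3**k*(k + 4)*(k + 5))
(s_(k+1) − s_k) − t_k = 2*(3*k**3 + 14*k**2 + 8*k + 39)*factorial(k + 2)/(3*3**k*(k + 4)*(k + 5))

Invalid: residual \frac{2 \cdot 3^{- k} \left(3 k^{3} + 14 k^{2} + 8 k + 39\right) \left(k + 2\right)!}{3 \left(k + 4\right) \left(k + 5\right)} ≠ 0.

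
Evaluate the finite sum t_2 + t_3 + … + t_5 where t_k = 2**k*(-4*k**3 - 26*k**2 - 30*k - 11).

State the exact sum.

Σ = -59172

Step 1: r(k) = 2*(4*k**3 + 38*k**2 + 94*k + 71)/(4*k**3 + 26*k**2 + 30*k + 11).
A = 2, B = 1, C = k**3 + 13*k**2/2 + 15*k/2 + 11/4.
f must satisfy (2)·f(k+1) − (1)·f(k) = k**3 + 13*k**2/2 + 15*k/2 + 11/4.
Degrees (0,0,3) ⇒ d ≤ 3.
Solve for f: f(k) = (4*k**3 + 2*k**2 - 2*k + 3)/4 (degree 3 ≤ 3).
So s_k = (B(k−1)f/C)·t_k = ((4*k**3 + 2*k**2 - 2*k + 3)/(4*k**3 + 26*k**2 + 30*k + 11))·t_k = 2**k*(-4*k**3 - 2*k**2 + 2*k - 3).
Δs = 2**k*(-4*k**3 - 26*k**2 - 30*k - 11), as required.
Evaluate s at k=6 and k=2: -59328 and -156; difference -59172.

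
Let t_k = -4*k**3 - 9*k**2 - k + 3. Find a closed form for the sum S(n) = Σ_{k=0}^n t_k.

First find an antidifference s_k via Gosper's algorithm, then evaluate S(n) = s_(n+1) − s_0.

Step 1: r(k) = (4*k**3 + 21*k**2 + 31*k + 11)/(4*k**3 + 9*k**2 + k - 3).
So A=1 and B=1, with C=k**3 + 9*k**2/4 + k/4 - 3/4.
Set up (1)·f(k+1) − (1)·f(k) − (k**3 + 9*k**2/4 + k/4 - 3/4) = 0.
Degrees (0,0,3) ⇒ d ≤ 4.
Solve for f: f(k) = k*(k + 2)*(k**2 - k - 1)/4 (degree 4 ≤ 4).
So s_k = (B(k−1)f/C)·t_k = (k*(k + 2)*(k**2 - k - 1)/(4*k**3 + 9*k**2 + k - 3))·t_k = k*(-k**3 - k**2 + 3*k + 2).
Δs = -4*k**3 - 9*k**2 - k + 3, as required.
Telescope: S(n) = s_(n+1) − s_(0) = -n**4 - 5*n**3 - 6*n**2 + n + 3 − (0) = -n**4 - 5*n**3 - 6*n**2 + n + 3.

S(n) = -n**4 - 5*n**3 - 6*n**2 + n + 3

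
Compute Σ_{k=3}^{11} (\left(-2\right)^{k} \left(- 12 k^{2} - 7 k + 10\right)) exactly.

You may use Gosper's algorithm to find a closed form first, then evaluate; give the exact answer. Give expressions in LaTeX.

r(k) = 2*(-7*k - 12*(k + 1)**2 + 3)/(12*k**2 + 7*k - 10) after simplifying.
Gosper form: A/B · C(k+1)/C(k) with A=-2, B=1, C=k**2 + 7*k/12 - 5/6.
Solve (-2)·f(k+1) − (1)·f(k) = k**2 + 7*k/12 - 5/6.
Degrees (0,0,2) ⇒ d ≤ 2.
A polynomial solution: f(k) = -(4*k**2 - 3*k - 4)/12.
Get s_k = R·t_k = (-2)**k*(4*k**2 - 3*k - 4) with R(k) = B(k−1)f(k)/C(k) = -(4*k**2 - 3*k - 4)/((3*k - 2)*(4*k + 5)).
Check: Δs_k = (-2)**k*(-12*k**2 - 7*k + 10). ✓
Evaluate s at k=12 and k=3: 2195456 and -184; difference 2195640.

Σ = 2195640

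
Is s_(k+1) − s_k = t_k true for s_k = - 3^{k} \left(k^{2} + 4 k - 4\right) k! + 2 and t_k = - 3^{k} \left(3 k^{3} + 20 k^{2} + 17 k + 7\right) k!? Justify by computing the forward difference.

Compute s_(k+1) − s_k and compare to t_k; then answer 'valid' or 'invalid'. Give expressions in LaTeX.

Valid: the claim telescopes to t_k.

s_(k+1) = -3**(k + 1)*(4*k + (k + 1)**2)*factorial(k + 1) + 2
s_(k+1) − s_k = -3**k*(3*k**3 + 20*k**2 + 17*k + 7)*factorial(k)
(s_(k+1) − s_k) − t_k = 0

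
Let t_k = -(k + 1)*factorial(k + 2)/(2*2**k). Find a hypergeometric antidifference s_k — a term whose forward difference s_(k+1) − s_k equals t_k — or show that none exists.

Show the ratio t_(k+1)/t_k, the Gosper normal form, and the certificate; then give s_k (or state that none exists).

s_k = -factorial(k + 2)/2**k

t_(k+1)/t_k = (k + 2)*(k + 3)/(2*(k + 1)).
Take A(k)=k/2 + 3/2, B(k)=1, C(k)=k + 1.
f must satisfy (k/2 + 3/2)·f(k+1) − (1)·f(k) = k + 1.
Degrees (1,0,1) ⇒ d ≤ 0.
Match coefficients ⇒ f(k) = 2.
Certificate R = B(k−1)f/C = 2/(k + 1) gives s_k = -factorial(k + 2)/2**k.
s_(k+1) − s_k = -(k + 1)*factorial(k + 2)/(2*2**k) = t_k.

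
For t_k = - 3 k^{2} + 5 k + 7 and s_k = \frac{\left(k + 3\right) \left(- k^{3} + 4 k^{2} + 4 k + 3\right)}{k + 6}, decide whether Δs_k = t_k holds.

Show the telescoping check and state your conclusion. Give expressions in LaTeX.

Invalid: residual \frac{3 \left(2 k^{3} + 17 k^{2} - 33 k - 39\right)}{k^{2} + 13 k + 42} ≠ 0.

s_(k+1) = (-k**4 - 3*k**3 + 13*k**2 + 46*k + 40)/(k + 7)
s_(k+1) − s_k = (-3*k**4 - 28*k**3 - 3*k**2 + 202*k + 177)/(k**2 + 13*k + 42)
(s_(k+1) − s_k) − t_k = 3*(2*k**3 + 17*k**2 - 33*k - 39)/(k**2 + 13*k + 42)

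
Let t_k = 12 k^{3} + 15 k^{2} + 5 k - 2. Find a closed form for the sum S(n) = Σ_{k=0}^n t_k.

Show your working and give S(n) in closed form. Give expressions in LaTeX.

Compute t_(k+1)/t_k: get (12*k**3 + 51*k**2 + 71*k + 30)/(12*k**3 + 15*k**2 + 5*k - 2).
Gosper form: A/B · C(k+1)/C(k) with A=1, B=1, C=k**3 + 5*k**2/4 + 5*k/12 - 1/6.
Set up (1)·f(k+1) − (1)·f(k) − (k**3 + 5*k**2/4 + 5*k/12 - 1/6) = 0.
deg f ≤ 4 (via 0,0,3).
Coefficient equations give f(k) = k*(3*k**3 - k**2 - 2*k - 2)/12.
So s_k = (B(k−1)f/C)·t_k = (k*(3*k**3 - k**2 - 2*k - 2)/(12*k**3 + 15*k**2 + 5*k - 2))·t_k = k*(3*k**3 - k**2 - 2*k - 2).
Verify: 12*k**3 + 15*k**2 + 5*k - 2 matches t_k.
s_(n+1) = 3*n**4 + 11*n**3 + 13*n**2 + 3*n - 2 and s_(0) = 0, so S(n) = 3*n**4 + 11*n**3 + 13*n**2 + 3*n - 2.

S(n) = 3 n^{4} + 11 n^{3} + 13 n^{2} + 3 n - 2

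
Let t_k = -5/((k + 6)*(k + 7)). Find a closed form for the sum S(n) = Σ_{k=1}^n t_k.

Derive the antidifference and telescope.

Compute t_(k+1)/t_k: get (k + 6)/(k + 8).
A = k + 6, B = k + 8, C = 1.
f must satisfy (k + 6)·f(k+1) − (k + 7)·f(k) = 1.
From deg A=1, deg B=1, deg C=0: d=1.
Solve for f: f(k) = k/6 (degree 1 ≤ 1).
So s_k = (B(k−1)f/C)·t_k = (k*(k + 7)/6)·t_k = -5*k/(6*k + 36).
Δs = -5/(k**2 + 13*k + 42), as required.
Σ_(k=1)^n t_k = s_(n+1) − s_(1) = (5*(-n - 1)/(6*(n + 7))) − (-5/42), i.e. -5*n/(7*n + 49).

S(n) = -5*n/(7*n + 49)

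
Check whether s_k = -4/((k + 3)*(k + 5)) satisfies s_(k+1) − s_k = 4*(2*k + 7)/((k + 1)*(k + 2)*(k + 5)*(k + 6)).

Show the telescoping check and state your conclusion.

Invalid: residual 24*(-k**2 - 7*k - 11)/(k**6 + 21*k**5 + 175*k**4 + 735*k**3 + 1624*k**2 + 1764*k + 720) ≠ 0.

s_(k+1) = -4/((k + 4)*(k + 6))
s_(k+1) − s_k = 4*(2*k + 9)/(k**4 + 18*k**3 + 119*k**2 + 342*k + 360)
(s_(k+1) − s_k) − t_k = 24*(-k**2 - 7*k - 11)/(k**6 + 21*k**5 + 175*k**4 + 735*k**3 + 1624*k**2 + 1764*k + 720)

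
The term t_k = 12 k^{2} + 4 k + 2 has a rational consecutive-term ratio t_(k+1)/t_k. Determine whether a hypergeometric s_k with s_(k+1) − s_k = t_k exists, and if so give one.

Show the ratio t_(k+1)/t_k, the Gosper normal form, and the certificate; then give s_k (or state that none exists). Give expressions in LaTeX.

s_k = 2 k \left(2 k^{2} - 2 k + 1\right)

t_(k+1)/t_k = (6*k**2 + 14*k + 9)/(6*k**2 + 2*k + 1).
So A=1 and B=1, with C=k**2 + k/3 + 1/6.
Key eq: (1)·f(k+1) = (1)·f(k) + (k**2 + k/3 + 1/6).
Degrees (0,0,2) ⇒ d ≤ 3.
Match coefficients ⇒ f(k) = k*(2*k**2 - 2*k + 1)/6.
Get s_k = R·t_k = 2*k*(2*k**2 - 2*k + 1) with R(k) = B(k−1)f(k)/C(k) = k*(2*k**2 - 2*k + 1)/(6*k**2 + 2*k + 1).
Verify: 12*k**2 + 4*k + 2 matches t_k.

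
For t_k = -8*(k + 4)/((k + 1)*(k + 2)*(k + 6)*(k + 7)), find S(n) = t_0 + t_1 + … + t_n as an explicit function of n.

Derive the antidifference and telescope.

r(k) = (k + 1)*(k + 5)*(k + 6)/((k + 3)*(k + 4)*(k + 8)) after simplifying.
A = k + 1, B = k + 8, C = k**4 + 16*k**3 + 95*k**2 + 248*k + 240.
Set up (k + 1)·f(k+1) − (k + 7)·f(k) − (k**4 + 16*k**3 + 95*k**2 + 248*k + 240) = 0.
d = 6 from the (1,1,4) case.
Coefficient equations give f(k) = k*(k + 2)*(k + 3)*(k + 4)*(k + 5)*(k + 7)/12.
Certificate R = B(k−1)f/C = k*(k + 2)*(k + 7)**2/(12*(k + 4)) gives s_k = 2*k*(-k - 7)/(3*(k**2 + 7*k + 6)).
Verify: 8*(-k - 4)/(k**4 + 16*k**3 + 83*k**2 + 152*k + 84) matches t_k.
Evaluate: s_(n+1) = 2*(-n**2 - 9*n - 8)/(3*(n**2 + 9*n + 14)); subtract s_(0) = 0 ⇒ S(n) = 2*(-n**2 - 9*n - 8)/(3*(n**2 + 9*n + 14)).

S(n) = 2*(-n**2 - 9*n - 8)/(3*(n**2 + 9*n + 14))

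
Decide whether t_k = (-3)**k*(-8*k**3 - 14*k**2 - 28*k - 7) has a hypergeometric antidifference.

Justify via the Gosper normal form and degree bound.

Yes. s_k = (-3)**k*(2*k**3 - k**2 + 4*k - 2).

t_(k+1)/t_k = 3*(-8*k**3 - 38*k**2 - 80*k - 57)/(8*k**3 + 14*k**2 + 28*k + 7).
Gosper form: A/B · C(k+1)/C(k) with A=-3, B=1, C=k**3 + 7*k**2/4 + 7*k/2 + 7/8.
Set up (-3)·f(k+1) − (1)·f(k) − (k**3 + 7*k**2/4 + 7*k/2 + 7/8) = 0.
Bound: deg f ≤ 3.
Coefficient equations give f(k) = -(2*k - 1)*(k**2 + 2)/8.
So s_k = (B(k−1)f/C)·t_k = (-(2*k - 1)*(k**2 + 2)/(8*k**3 + 14*k**2 + 28*k + 7))·t_k = (-3)**k*(2*k**3 - k**2 + 4*k - 2).
s_(k+1) − s_k = (-3)**k*(-8*k**3 - 14*k**2 - 28*k - 7) = t_k.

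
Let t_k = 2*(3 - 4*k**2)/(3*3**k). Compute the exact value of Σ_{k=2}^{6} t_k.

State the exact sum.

Compute t_(k+1)/t_k: get (4*(k + 1)**2 - 3)/(3*(4*k**2 - 3)).
Take A(k)=1/3, B(k)=1, C(k)=k**2 - 3/4.
Key eq: (1/3)·f(k+1) = (1)·f(k) + (k**2 - 3/4).
d = 2 from the (0,0,2) case.
Solve for f: f(k) = -3*(2*k + 1)**2/8 (degree 2 ≤ 2).
Get s_k = R·t_k = (4*k**2 + 4*k + 1)/3**k with R(k) = B(k−1)f(k)/C(k) = -3*(2*k + 1)**2/(2*(4*k**2 - 3)).
s_(k+1) − s_k = 2*(3 - 4*k**2)/(3*3**k) = t_k.
Telescoping: Σ = s_(7) − s_(2) = 25/243 − (25/9) = -650/243.

Σ = -650/243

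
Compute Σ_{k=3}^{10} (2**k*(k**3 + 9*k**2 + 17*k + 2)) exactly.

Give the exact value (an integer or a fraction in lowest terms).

Σ = 3438216

r(k) = 2*(k**3 + 12*k**2 + 38*k + 29)/(k**3 + 9*k**2 + 17*k + 2) after simplifying.
Normal form (A,B,C) = (2, 1, k**3 + 9*k**2 + 17*k + 2).
f must satisfy (2)·f(k+1) − (1)·f(k) = k**3 + 9*k**2 + 17*k + 2.
deg f ≤ 3 (via 0,0,3).
Coefficient equations give f(k) = k**3 + 3*k**2 - k - 4.
R(k) = B(k−1)·f(k)/C(k) = (k**3 + 3*k**2 - k - 4)/(k**3 + 9*k**2 + 17*k + 2); s_k = R·t_k = 2**k*(k**3 + 3*k**2 - k - 4).
Δs = 2**k*(k**3 + 9*k**2 + 17*k + 2), as required.
Sum = s_(11) − s_(3); s_(11) = 3438592, s_(3) = 376 ⇒ 3438216.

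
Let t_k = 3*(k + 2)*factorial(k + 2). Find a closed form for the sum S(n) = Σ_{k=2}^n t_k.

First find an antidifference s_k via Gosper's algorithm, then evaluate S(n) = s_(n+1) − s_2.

S(n) = 3*factorial(n + 3) - 72

Compute t_(k+1)/t_k: get (k + 3)**2/(k + 2).
So A=k + 3 and B=1, with C=k + 2.
Solve (k + 3)·f(k+1) − (1)·f(k) = k + 2.
From deg A=1, deg B=0, deg C=1: d=0.
Match coefficients ⇒ f(k) = 1.
Certificate R = B(k−1)f/C = 1/(k + 2) gives s_k = 3*factorial(k + 2).
Δs = 3*(k + 2)*factorial(k + 2), as required.
Telescope: S(n) = s_(n+1) − s_(2) = 3*factorial(n + 3) − (72) = 3*factorial(n + 3) - 72.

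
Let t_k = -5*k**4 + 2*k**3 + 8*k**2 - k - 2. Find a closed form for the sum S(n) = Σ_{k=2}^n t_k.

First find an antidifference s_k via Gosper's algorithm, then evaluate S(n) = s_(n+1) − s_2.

t_(k+1)/t_k = (5*k**4 + 18*k**3 + 16*k**2 - k - 2)/(5*k**4 - 2*k**3 - 8*k**2 + k + 2).
Take A(k)=1, B(k)=1, C(k)=k**4 - 2*k**3/5 - 8*k**2/5 + k/5 + 2/5.
f must satisfy (1)·f(k+1) − (1)·f(k) = k**4 - 2*k**3/5 - 8*k**2/5 + k/5 + 2/5.
From deg A=0, deg B=0, deg C=4: d=5.
Solve for f: f(k) = k**2*(k - 2)**2*(k + 1)/5 (degree 5 ≤ 5).
Get s_k = R·t_k = k**2*(-k**3 + 3*k**2 - 4) with R(k) = B(k−1)f(k)/C(k) = k**2*(k - 2)**2/(5*k**3 - 7*k**2 - k + 2).
Verify: -5*k**4 + 2*k**3 + 8*k**2 - k - 2 matches t_k.
s_(n+1) = -n**5 - 2*n**4 + 2*n**3 + 4*n**2 - n - 2 and s_(2) = 0, so S(n) = -n**5 - 2*n**4 + 2*n**3 + 4*n**2 - n - 2.

S(n) = -n**5 - 2*n**4 + 2*n**3 + 4*n**2 - n - 2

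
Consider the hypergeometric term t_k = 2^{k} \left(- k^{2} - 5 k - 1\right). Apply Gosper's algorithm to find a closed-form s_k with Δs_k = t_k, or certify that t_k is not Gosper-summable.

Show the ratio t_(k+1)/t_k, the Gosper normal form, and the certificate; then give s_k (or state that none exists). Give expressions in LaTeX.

s_k = 2^{k} \left(- k^{2} - k + 3\right)

Compute t_(k+1)/t_k: get 2*(k**2 + 7*k + 7)/(k**2 + 5*k + 1).
Normal form (A,B,C) = (2, 1, k**2 + 5*k + 1).
f must satisfy (2)·f(k+1) − (1)·f(k) = k**2 + 5*k + 1.
Degrees (0,0,2) ⇒ d ≤ 2.
Solve for f: f(k) = k**2 + k - 3 (degree 2 ≤ 2).
Get s_k = R·t_k = 2**k*(-k**2 - k + 3) with R(k) = B(k−1)f(k)/C(k) = (k**2 + k - 3)/(k**2 + 5*k + 1).
Verify: 2**k*(-k**2 - 5*k - 1) matches t_k.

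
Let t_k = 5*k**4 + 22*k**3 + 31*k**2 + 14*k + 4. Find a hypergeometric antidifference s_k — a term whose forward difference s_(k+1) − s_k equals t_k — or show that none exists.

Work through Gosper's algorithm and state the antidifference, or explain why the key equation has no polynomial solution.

Ratio r(k) = (5*k**4 + 42*k**3 + 127*k**2 + 162*k + 76)/(5*k**4 + 22*k**3 + 31*k**2 + 14*k + 4).
Normal form (A,B,C) = (1, 1, k**4 + 22*k**3/5 + 31*k**2/5 + 14*k/5 + 4/5).
Need (1)·f(k+1) − (1)·f(k) = k**4 + 22*k**3/5 + 31*k**2/5 + 14*k/5 + 4/5.
Degrees (0,0,4) ⇒ d ≤ 5.
A polynomial solution: f(k) = k*(k**4 + 3*k**3 + k**2 - 3*k + 2)/5.
R(k) = B(k−1)·f(k)/C(k) = k*(k**4 + 3*k**3 + k**2 - 3*k + 2)/(5*k**4 + 22*k**3 + 31*k**2 + 14*k + 4); s_k = R·t_k = k*(k**4 + 3*k**3 + k**2 - 3*k + 2).
Verify: 5*k**4 + 22*k**3 + 31*k**2 + 14*k + 4 matches t_k.

s_k = k*(k**4 + 3*k**3 + k**2 - 3*k + 2)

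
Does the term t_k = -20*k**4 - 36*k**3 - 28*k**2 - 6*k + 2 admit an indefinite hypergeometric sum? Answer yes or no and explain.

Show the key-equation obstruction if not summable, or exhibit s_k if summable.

The ratio is (10*k**4 + 58*k**3 + 128*k**2 + 125*k + 44)/(10*k**4 + 18*k**3 + 14*k**2 + 3*k - 1).
Factor: A=1; B=1; C=k**4 + 9*k**3/5 + 7*k**2/5 + 3*k/10 - 1/10.
Need (1)·f(k+1) − (1)·f(k) = k**4 + 9*k**3/5 + 7*k**2/5 + 3*k/10 - 1/10.
From deg A=0, deg B=0, deg C=4: d=5.
Coefficient equations give f(k) = k*(4*k**4 - k**3 - 2*k**2 - 2*k - 1)/20.
R(k) = B(k−1)·f(k)/C(k) = k*(4*k**4 - k**3 - 2*k**2 - 2*k - 1)/(2*(10*k**4 + 18*k**3 + 14*k**2 + 3*k - 1)); s_k = R·t_k = k*(-4*k**4 + k**3 + 2*k**2 + 2*k + 1).
s_(k+1) − s_k = -20*k**4 - 36*k**3 - 28*k**2 - 6*k + 2 = t_k.

Yes. s_k = k*(-4*k**4 + k**3 + 2*k**2 + 2*k + 1).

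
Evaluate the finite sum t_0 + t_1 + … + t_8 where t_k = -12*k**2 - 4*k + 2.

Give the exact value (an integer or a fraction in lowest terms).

Σ = -2574

r(k) = (6*k**2 + 14*k + 7)/(6*k**2 + 2*k - 1) after simplifying.
Factor: A=1; B=1; C=k**2 + k/3 - 1/6.
Need (1)·f(k+1) − (1)·f(k) = k**2 + k/3 - 1/6.
Degrees (0,0,2) ⇒ d ≤ 3.
Coefficient equations give f(k) = k*(2*k**2 - 2*k - 1)/6.
Then R = B(k−1)f/C = k*(2*k**2 - 2*k - 1)/(6*k**2 + 2*k - 1), so s_k = R(k)·t_k = 2*k*(-2*k**2 + 2*k + 1).
Δs = -12*k**2 - 4*k + 2, as required.
Telescoping: Σ = s_(9) − s_(0) = -2574 − (0) = -2574.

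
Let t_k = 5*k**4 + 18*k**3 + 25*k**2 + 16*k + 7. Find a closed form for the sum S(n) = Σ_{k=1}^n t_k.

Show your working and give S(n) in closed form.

r(k) = (5*k**4 + 38*k**3 + 109*k**2 + 140*k + 71)/(5*k**4 + 18*k**3 + 25*k**2 + 16*k + 7) after simplifying.
Gosper form: A/B · C(k+1)/C(k) with A=1, B=1, C=k**4 + 18*k**3/5 + 5*k**2 + 16*k/5 + 7/5.
Need (1)·f(k+1) − (1)·f(k) = k**4 + 18*k**3/5 + 5*k**2 + 16*k/5 + 7/5.
Bound: deg f ≤ 5.
Coefficient equations give f(k) = k*(k**2 - k + 1)*(k**2 + 3*k + 3)/5.
Get s_k = R·t_k = k*(k**4 + 2*k**3 + k**2 + 3) with R(k) = B(k−1)f(k)/C(k) = k*(k**2 - k + 1)*(k**2 + 3*k + 3)/(5*k**4 + 18*k**3 + 25*k**2 + 16*k + 7).
Δs = 5*k**4 + 18*k**3 + 25*k**2 + 16*k + 7, as required.
Evaluate: s_(n+1) = n**5 + 7*n**4 + 19*n**3 + 25*n**2 + 19*n + 7; subtract s_(1) = 7 ⇒ S(n) = n*(n**4 + 7*n**3 + 19*n**2 + 25*n + 19).

S(n) = n*(n**4 + 7*n**3 + 19*n**2 + 25*n + 19)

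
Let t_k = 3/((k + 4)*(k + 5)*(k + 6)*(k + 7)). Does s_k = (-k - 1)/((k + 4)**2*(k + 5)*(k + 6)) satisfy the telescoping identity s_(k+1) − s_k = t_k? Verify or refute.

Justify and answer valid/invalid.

s_(k+1) = (-k - 2)/((k + 5)**2*(k + 6)*(k + 7))
s_(k+1) − s_k = ((k + 1)*(k + 5)*(k + 7) - (k + 2)*(k + 4)**2)/((k + 4)**2*(k + 5)**2*(k + 6)*(k + 7))
(s_(k+1) − s_k) − t_k = 3*(-4*k - 19)/(k**6 + 31*k**5 + 397*k**4 + 2689*k**3 + 10162*k**2 + 20320*k + 16800)

Invalid: residual 3*(-4*k - 19)/(k**6 + 31*k**5 + 397*k**4 + 2689*k**3 + 10162*k**2 + 20320*k + 16800) ≠ 0.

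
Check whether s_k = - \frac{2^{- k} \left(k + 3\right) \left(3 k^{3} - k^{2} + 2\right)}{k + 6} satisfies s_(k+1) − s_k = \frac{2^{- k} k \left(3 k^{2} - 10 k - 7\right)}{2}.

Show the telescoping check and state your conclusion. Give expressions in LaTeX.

Invalid: residual \frac{3 \cdot 2^{- k} \left(- 3 k^{4} - 14 k^{3} + 69 k^{2} + 42 k - 4\right)}{2 \left(k^{2} + 13 k + 42\right)} ≠ 0.

s_(k+1) = -(k + 4)*(3*(k + 1)**3 - (k + 1)**2 + 2)/(2*2**k*(k + 7))
s_(k+1) − s_k = (3*k**5 + 20*k**4 - 53*k**3 - 304*k**2 - 168*k - 12)/(2*2**k*(k**2 + 13*k + 42))
(s_(k+1) − s_k) − t_k = 3*(-3*k**4 - 14*k**3 + 69*k**2 + 42*k - 4)/(2*2**k*(k**2 + 13*k + 42))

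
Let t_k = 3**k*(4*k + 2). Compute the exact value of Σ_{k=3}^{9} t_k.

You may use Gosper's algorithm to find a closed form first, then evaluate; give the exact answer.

The ratio is 3*(2*k + 3)/(2*k + 1).
So A=3 and B=1, with C=k + 1/2.
Solve (3)·f(k+1) − (1)·f(k) = k + 1/2.
deg f ≤ 1 (via 0,0,1).
A polynomial solution: f(k) = (k - 1)/2.
So s_k = (B(k−1)f/C)·t_k = ((k - 1)/(2*k + 1))·t_k = 2*3**k*(k - 1).
Check: Δs_k = 3**k*(4*k + 2). ✓
Σ_(k=3)^(9) t_k = s_(10) − s_(3) = 1062882 − (108) = 1062774.

Σ = 1062774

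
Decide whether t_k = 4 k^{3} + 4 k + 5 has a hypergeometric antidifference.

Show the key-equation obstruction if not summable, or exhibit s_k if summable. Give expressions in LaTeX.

Compute t_(k+1)/t_k: get (4*k + 4*(k + 1)**3 + 9)/(4*k**3 + 4*k + 5).
So A=1 and B=1, with C=k**3 + k + 5/4.
Set up (1)·f(k+1) − (1)·f(k) − (k**3 + k + 5/4) = 0.
From deg A=0, deg B=0, deg C=3: d=4.
Coefficient equations give f(k) = k*(k**3 - 2*k**2 + 3*k + 3)/4.
Certificate R = B(k−1)f/C = k*(k**3 - 2*k**2 + 3*k + 3)/(4*k**3 + 4*k + 5) gives s_k = k*(k**3 - 2*k**2 + 3*k + 3).
Check: Δs_k = 4*k**3 + 4*k + 5. ✓

Yes. s_k = k \left(k^{3} - 2 k^{2} + 3 k + 3\right).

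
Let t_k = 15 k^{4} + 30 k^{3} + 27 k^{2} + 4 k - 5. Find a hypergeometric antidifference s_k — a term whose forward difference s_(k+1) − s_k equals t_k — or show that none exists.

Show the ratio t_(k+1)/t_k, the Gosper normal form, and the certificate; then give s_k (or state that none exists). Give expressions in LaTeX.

Ratio r(k) = (15*k**4 + 90*k**3 + 207*k**2 + 208*k + 71)/(15*k**4 + 30*k**3 + 27*k**2 + 4*k - 5).
Normal form (A,B,C) = (1, 1, k**4 + 2*k**3 + 9*k**2/5 + 4*k/15 - 1/3).
Set up (1)·f(k+1) − (1)·f(k) − (k**4 + 2*k**3 + 9*k**2/5 + 4*k/15 - 1/3) = 0.
deg f ≤ 5 (via 0,0,4).
Match coefficients ⇒ f(k) = k*(3*k**4 - k**2 - 4*k - 3)/15.
Then R = B(k−1)f/C = k*(3*k**4 - k**2 - 4*k - 3)/(15*k**4 + 30*k**3 + 27*k**2 + 4*k - 5), so s_k = R(k)·t_k = k*(3*k**4 - k**2 - 4*k - 3).
s_(k+1) − s_k = 15*k**4 + 30*k**3 + 27*k**2 + 4*k - 5 = t_k.

s_k = k \left(3 k^{4} - k^{2} - 4 k - 3\right)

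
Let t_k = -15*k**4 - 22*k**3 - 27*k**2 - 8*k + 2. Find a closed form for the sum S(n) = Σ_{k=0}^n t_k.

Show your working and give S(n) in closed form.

S(n) = -3*n**5 - 13*n**4 - 25*n**3 - 23*n**2 - 6*n + 2

t_(k+1)/t_k = (15*k**4 + 82*k**3 + 183*k**2 + 188*k + 70)/(15*k**4 + 22*k**3 + 27*k**2 + 8*k - 2).
So A=1 and B=1, with C=k**4 + 22*k**3/15 + 9*k**2/5 + 8*k/15 - 2/15.
Set up (1)·f(k+1) − (1)·f(k) − (k**4 + 22*k**3/15 + 9*k**2/5 + 8*k/15 - 2/15) = 0.
d = 5 from the (0,0,4) case.
A polynomial solution: f(k) = k*(3*k**4 - 2*k**3 + 3*k**2 - 4*k - 2)/15.
So s_k = (B(k−1)f/C)·t_k = (k*(3*k**4 - 2*k**3 + 3*k**2 - 4*k - 2)/(15*k**4 + 22*k**3 + 27*k**2 + 8*k - 2))·t_k = k*(-3*k**4 + 2*k**3 - 3*k**2 + 4*k + 2).
s_(k+1) − s_k = -15*k**4 - 22*k**3 - 27*k**2 - 8*k + 2 = t_k.
Σ_(k=0)^n t_k = s_(n+1) − s_(0) = (-3*n**5 - 13*n**4 - 25*n**3 - 23*n**2 - 6*n + 2) − (0), i.e. -3*n**5 - 13*n**4 - 25*n**3 - 23*n**2 - 6*n + 2.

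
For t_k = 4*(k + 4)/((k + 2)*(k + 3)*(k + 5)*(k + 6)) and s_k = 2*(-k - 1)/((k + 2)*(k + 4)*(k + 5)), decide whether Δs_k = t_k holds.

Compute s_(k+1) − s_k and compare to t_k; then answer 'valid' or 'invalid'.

Invalid: residual 6*(-3*k - 10)/(k**5 + 20*k**4 + 155*k**3 + 580*k**2 + 1044*k + 720) ≠ 0.

s_(k+1) = 2*(-k - 2)/((k + 3)*(k + 5)*(k + 6))
s_(k+1) − s_k = 2*(2*k**2 + 7*k + 2)/(k**5 + 20*k**4 + 155*k**3 + 580*k**2 + 1044*k + 720)
(s_(k+1) − s_k) − t_k = 6*(-3*k - 10)/(k**5 + 20*k**4 + 155*k**3 + 580*k**2 + 1044*k + 720)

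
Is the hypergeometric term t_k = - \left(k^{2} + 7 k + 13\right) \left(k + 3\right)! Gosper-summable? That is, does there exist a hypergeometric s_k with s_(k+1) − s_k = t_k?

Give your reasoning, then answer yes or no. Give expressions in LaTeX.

Yes. s_k = - \left(k + 3\right) \left(k + 3\right)!.

Compute t_(k+1)/t_k: get (k + 4)*(7*k + (k + 1)**2 + 20)/(k**2 + 7*k + 13).
Take A(k)=k + 4, B(k)=1, C(k)=k**2 + 7*k + 13.
Need (k + 4)·f(k+1) − (1)·f(k) = k**2 + 7*k + 13.
Degrees (1,0,2) ⇒ d ≤ 1.
Coefficient equations give f(k) = k + 3.
Certificate R = B(k−1)f/C = (k + 3)/(k**2 + 7*k + 13) gives s_k = -(k + 3)*factorial(k + 3).
Verify: -(k**2 + 7*k + 13)*factorial(k + 3) matches t_k.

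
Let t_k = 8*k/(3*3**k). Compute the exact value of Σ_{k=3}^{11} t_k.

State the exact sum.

r(k) = (k + 1)/(3*k) after simplifying.
Normal form (A,B,C) = (1/3, 1, k).
Need (1/3)·f(k+1) − (1)·f(k) = k.
Degrees (0,0,1) ⇒ d ≤ 1.
A polynomial solution: f(k) = -3*(2*k + 1)/4.
Get s_k = R·t_k = 2*(-2*k - 1)/3**k with R(k) = B(k−1)f(k)/C(k) = -3*(2*k + 1)/(4*k).
Check: Δs_k = 8*k/(3*3**k). ✓
Sum = s_(12) − s_(3); s_(12) = -50/531441, s_(3) = -14/27 ⇒ 275512/531441.

Σ = 275512/531441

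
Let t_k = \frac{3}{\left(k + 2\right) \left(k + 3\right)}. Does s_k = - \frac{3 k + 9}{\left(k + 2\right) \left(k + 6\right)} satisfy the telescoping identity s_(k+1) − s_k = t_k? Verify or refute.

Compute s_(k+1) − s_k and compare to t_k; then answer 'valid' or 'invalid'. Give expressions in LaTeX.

s_(k+1) = 3*(-k - 4)/((k + 3)*(k + 7))
s_(k+1) − s_k = 3*(k**2 + 7*k + 15)/(k**4 + 18*k**3 + 113*k**2 + 288*k + 252)
(s_(k+1) − s_k) − t_k = 9*(-2*k - 9)/(k**4 + 18*k**3 + 113*k**2 + 288*k + 252)

Invalid: residual \frac{9 \left(- 2 k - 9\right)}{k^{4} + 18 k^{3} + 113 k^{2} + 288 k + 252} ≠ 0.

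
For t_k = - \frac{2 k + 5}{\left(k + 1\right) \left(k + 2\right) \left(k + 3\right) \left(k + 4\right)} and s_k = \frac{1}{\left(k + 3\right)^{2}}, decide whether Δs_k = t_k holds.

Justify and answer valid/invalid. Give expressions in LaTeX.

Invalid: residual \frac{2 \left(3 k^{2} + 17 k + 23\right)}{k^{6} + 17 k^{5} + 117 k^{4} + 415 k^{3} + 794 k^{2} + 768 k + 288} ≠ 0.

s_(k+1) = (k + 4)**(-2)
s_(k+1) − s_k = (k + 4)**(-2) - 1/(k + 3)**2
(s_(k+1) − s_k) − t_k = 2*(3*k**2 + 17*k + 23)/(k**6 + 17*k**5 + 117*k**4 + 415*k**3 + 794*k**2 + 768*k + 288)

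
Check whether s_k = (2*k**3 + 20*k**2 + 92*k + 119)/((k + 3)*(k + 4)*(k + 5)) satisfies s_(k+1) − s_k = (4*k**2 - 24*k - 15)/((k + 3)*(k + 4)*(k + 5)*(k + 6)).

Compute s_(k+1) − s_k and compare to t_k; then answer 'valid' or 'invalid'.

valid; difference matches t_k

s_(k+1) = (92*k + 2*(k + 1)**3 + 20*(k + 1)**2 + 211)/((k + 4)*(k + 5)*(k + 6))
s_(k+1) − s_k = (4*k**2 - 24*k - 15)/(k**4 + 18*k**3 + 119*k**2 + 342*k + 360)
(s_(k+1) − s_k) − t_k = 0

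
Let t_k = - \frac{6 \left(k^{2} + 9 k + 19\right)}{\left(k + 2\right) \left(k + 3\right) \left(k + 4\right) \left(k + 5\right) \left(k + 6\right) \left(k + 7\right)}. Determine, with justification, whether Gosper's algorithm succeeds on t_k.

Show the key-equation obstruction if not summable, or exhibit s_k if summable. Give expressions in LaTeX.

Step 1: r(k) = (k + 2)*(9*k + (k + 1)**2 + 28)/((k + 8)*(k**2 + 9*k + 19)).
A = k + 2, B = k + 8, C = k**2 + 9*k + 19.
Set up (k + 2)·f(k+1) − (k + 7)·f(k) − (k**2 + 9*k + 19) = 0.
deg f ≤ 5 (via 1,1,2).
Coefficient equations give f(k) = k*(k + 3)*(k + 5)*(k**2 + 12*k + 44)/144.
Certificate R = B(k−1)f/C = k*(k + 3)*(k + 5)*(k + 7)*(k**2 + 12*k + 44)/(144*(k**2 + 9*k + 19)) gives s_k = k*(-k**2 - 12*k - 44)/(24*(k**3 + 12*k**2 + 44*k + 48)).
Verify: 6*(-k**2 - 9*k - 19)/(k**6 + 27*k**5 + 295*k**4 + 1665*k**3 + 5104*k**2 + 8028*k + 5040) matches t_k.

Yes. s_k = \frac{k \left(- k^{2} - 12 k - 44\right)}{24 \left(k^{3} + 12 k^{2} + 44 k + 48\right)}.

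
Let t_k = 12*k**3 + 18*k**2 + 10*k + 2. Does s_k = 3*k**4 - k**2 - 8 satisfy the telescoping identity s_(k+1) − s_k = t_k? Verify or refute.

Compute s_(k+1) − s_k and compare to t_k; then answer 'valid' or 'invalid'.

Valid — Δs_k = t_k.

s_(k+1) = 3*(k + 1)**4 - (k + 1)**2 - 8
s_(k+1) − s_k = 12*k**3 + 18*k**2 + 10*k + 2
(s_(k+1) − s_k) − t_k = 0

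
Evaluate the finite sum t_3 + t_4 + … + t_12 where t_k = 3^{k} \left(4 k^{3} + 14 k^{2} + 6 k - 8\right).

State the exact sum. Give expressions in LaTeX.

Ratio r(k) = 3*(2*k**3 + 13*k**2 + 23*k + 8)/(2*k**3 + 7*k**2 + 3*k - 4).
Gosper form: A/B · C(k+1)/C(k) with A=3, B=1, C=k**3 + 7*k**2/2 + 3*k/2 - 2.
Solve (3)·f(k+1) − (1)·f(k) = k**3 + 7*k**2/2 + 3*k/2 - 2.
Bound: deg f ≤ 3.
Coefficient equations give f(k) = (k**3 - k**2 - 2)/2.
Then R = B(k−1)f/C = (k**3 - k**2 - 2)/(2*k**3 + 7*k**2 + 3*k - 4), so s_k = R(k)·t_k = 2*3**k*(k**3 - k**2 - 2).
Verify: 3**k*(4*k**3 + 14*k**2 + 6*k - 8) matches t_k.
Telescoping: Σ = s_(13) − s_(3) = 6460196796 − (864) = 6460195932.

Σ = 6460195932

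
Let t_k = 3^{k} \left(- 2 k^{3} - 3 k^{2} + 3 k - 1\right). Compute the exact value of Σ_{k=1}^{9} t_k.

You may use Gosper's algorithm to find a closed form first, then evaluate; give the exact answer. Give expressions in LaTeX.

r(k) = 3*(2*k**3 + 9*k**2 + 9*k + 3)/(2*k**3 + 3*k**2 - 3*k + 1) after simplifying.
Factor: A=3; B=1; C=k**3 + 3*k**2/2 - 3*k/2 + 1/2.
Set up (3)·f(k+1) − (1)·f(k) − (k**3 + 3*k**2/2 - 3*k/2 + 1/2) = 0.
From deg A=0, deg B=0, deg C=3: d=3.
Solve for f: f(k) = (k - 1)**3/2 (degree 3 ≤ 3).
Get s_k = R·t_k = 3**k*(-k**3 + 3*k**2 - 3*k + 1) with R(k) = B(k−1)f(k)/C(k) = (k - 1)**3/(2*k**3 + 3*k**2 - 3*k + 1).
Δs = 3**k*(-2*k**3 - 3*k**2 + 3*k - 1), as required.
Evaluate s at k=10 and k=1: -43046721 and 0; difference -43046721.

Σ = -43046721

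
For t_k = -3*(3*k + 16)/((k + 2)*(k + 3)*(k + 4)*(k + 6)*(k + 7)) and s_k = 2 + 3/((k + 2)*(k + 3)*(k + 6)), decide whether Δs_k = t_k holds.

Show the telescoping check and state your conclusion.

s_(k+1) = 2 + 3/((k + 3)*(k + 4)*(k + 7))
s_(k+1) − s_k = 3*(-3*k - 16)/(k**5 + 22*k**4 + 185*k**3 + 740*k**2 + 1404*k + 1008)
(s_(k+1) − s_k) − t_k = 0

Valid — Δs_k = t_k.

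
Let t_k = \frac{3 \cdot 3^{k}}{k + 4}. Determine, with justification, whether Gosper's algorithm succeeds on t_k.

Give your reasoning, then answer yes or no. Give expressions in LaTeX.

Step 1: r(k) = 3*(k + 4)/(k + 5).
A = 3*k + 12, B = k + 5, C = 1.
Key eq: (3*k + 12)·f(k+1) = (k + 4)·f(k) + (1).
Bound: deg f ≤ -1.
d = -1 < 0 ⇒ no nonzero polynomial f; not summable.

No — key equation has no polynomial f.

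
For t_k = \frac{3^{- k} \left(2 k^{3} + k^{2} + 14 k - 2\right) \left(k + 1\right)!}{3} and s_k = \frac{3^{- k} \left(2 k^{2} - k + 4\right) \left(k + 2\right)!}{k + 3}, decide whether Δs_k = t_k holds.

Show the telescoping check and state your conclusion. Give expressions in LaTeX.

Invalid: residual - \frac{3^{- k} \left(2 k^{4} + 7 k^{3} + 11 k^{2} + 43 k - 18\right) \left(k + 1\right)!}{3 \left(k + 3\right) \left(k + 4\right)} ≠ 0.

s_(k+1) = (2*k**2 + 3*k + 5)*factorial(k + 3)/(3*3**k*(k + 4))
s_(k+1) − s_k = (2*k**4 + 9*k**3 + 20*k**2 + 57*k - 3)*factorial(k + 2)/(3*3**k*(k + 3)*(k + 4))
(s_(k+1) − s_k) − t_k = -(2*k**4 + 7*k**3 + 11*k**2 + 43*k - 18)*factorial(k + 1)/(3*3**k*(k + 3)*(k + 4))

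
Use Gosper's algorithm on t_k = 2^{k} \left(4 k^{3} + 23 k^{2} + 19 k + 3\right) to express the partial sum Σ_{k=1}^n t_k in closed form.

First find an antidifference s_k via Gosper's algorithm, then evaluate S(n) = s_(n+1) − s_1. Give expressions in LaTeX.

Ratio r(k) = 2*(4*k**3 + 35*k**2 + 77*k + 49)/(4*k**3 + 23*k**2 + 19*k + 3).
Take A(k)=2, B(k)=1, C(k)=k**3 + 23*k**2/4 + 19*k/4 + 3/4.
Solve (2)·f(k+1) − (1)·f(k) = k**3 + 23*k**2/4 + 19*k/4 + 3/4.
d = 3 from the (0,0,3) case.
Match coefficients ⇒ f(k) = (4*k**3 - k**2 - k - 1)/4.
Get s_k = R·t_k = 2**k*(4*k**3 - k**2 - k - 1) with R(k) = B(k−1)f(k)/C(k) = (4*k**3 - k**2 - k - 1)/((4*k + 3)*(k**2 + 5*k + 1)).
Verify: 2**k*(4*k**3 + 23*k**2 + 19*k + 3) matches t_k.
s_(n+1) = 2**(n + 1)*(4*n**3 + 11*n**2 + 9*n + 1) and s_(1) = 2, so S(n) = 8*2**n*n**3 + 22*2**n*n**2 + 18*2**n*n + 2*2**n - 2.

S(n) = 8 \cdot 2^{n} n^{3} + 22 \cdot 2^{n} n^{2} + 18 \cdot 2^{n} n + 2 \cdot 2^{n} - 2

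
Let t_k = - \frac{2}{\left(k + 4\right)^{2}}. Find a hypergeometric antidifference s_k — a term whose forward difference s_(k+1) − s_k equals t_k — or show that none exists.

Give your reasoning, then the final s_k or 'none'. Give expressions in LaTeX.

t_(k+1)/t_k = (k + 4)**2/(k + 5)**2.
Take A(k)=k**2 + 8*k + 16, B(k)=k**2 + 10*k + 25, C(k)=1.
f must satisfy (k**2 + 8*k + 16)·f(k+1) − (k**2 + 8*k + 16)·f(k) = 1.
Degrees (2,2,0) ⇒ d ≤ 0.
Generic f = c0 gives residual -1; -1 = 0 cannot hold, so t_k is not Gosper-summable.

none (Gosper's algorithm certifies no s_k)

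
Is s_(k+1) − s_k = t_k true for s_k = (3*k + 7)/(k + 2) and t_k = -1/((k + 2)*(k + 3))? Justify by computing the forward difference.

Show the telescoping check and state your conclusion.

s_(k+1) = (3*k + 10)/(k + 3)
s_(k+1) − s_k = -1/(k**2 + 5*k + 6)
(s_(k+1) − s_k) − t_k = 0

valid (s_(k+1) − s_k reduces to t_k)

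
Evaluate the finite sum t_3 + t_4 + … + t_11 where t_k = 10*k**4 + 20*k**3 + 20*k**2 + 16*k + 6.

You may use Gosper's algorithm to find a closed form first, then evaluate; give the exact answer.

The ratio is (5*k**4 + 30*k**3 + 70*k**2 + 78*k + 36)/(5*k**4 + 10*k**3 + 10*k**2 + 8*k + 3).
Take A(k)=1, B(k)=1, C(k)=k**4 + 2*k**3 + 2*k**2 + 8*k/5 + 3/5.
Need (1)·f(k+1) − (1)·f(k) = k**4 + 2*k**3 + 2*k**2 + 8*k/5 + 3/5.
d = 5 from the (0,0,4) case.
Coefficient equations give f(k) = k*(k + 1)*(2*k**3 - 2*k**2 + 2*k + 1)/10.
Then R = B(k−1)f/C = k*(2*k**3 - 2*k**2 + 2*k + 1)/(2*(5*k**3 + 5*k**2 + 5*k + 3)), so s_k = R(k)·t_k = k*(2*k**4 + 3*k + 1).
Check: Δs_k = 10*k**4 + 20*k**3 + 20*k**2 + 16*k + 6. ✓
Evaluate s at k=12 and k=3: 498108 and 516; difference 497592.

Σ = 497592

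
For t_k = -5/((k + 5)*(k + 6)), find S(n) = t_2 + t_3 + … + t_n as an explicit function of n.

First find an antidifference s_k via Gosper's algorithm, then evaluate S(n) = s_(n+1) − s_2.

Step 1: r(k) = (k + 5)/(k + 7).
A = k + 5, B = k + 7, C = 1.
Set up (k + 5)·f(k+1) − (k + 6)·f(k) − (1) = 0.
Degrees (1,1,0) ⇒ d ≤ 1.
Coefficient equations give f(k) = k/5.
Then R = B(k−1)f/C = k*(k + 6)/5, so s_k = R(k)·t_k = -k/(k + 5).
Δs = -5/(k**2 + 11*k + 30), as required.
Telescope: S(n) = s_(n+1) − s_(2) = (-n - 1)/(n + 6) − (-2/7) = 5*(1 - n)/(7*(n + 6)).

S(n) = 5*(1 - n)/(7*(n + 6))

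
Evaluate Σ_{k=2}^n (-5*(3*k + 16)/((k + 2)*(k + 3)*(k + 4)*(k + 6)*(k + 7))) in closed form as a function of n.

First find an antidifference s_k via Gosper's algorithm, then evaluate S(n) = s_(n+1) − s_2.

S(n) = (-n**3 - 14*n**2 - 61*n + 76)/(32*(n**3 + 14*n**2 + 61*n + 84))

Step 1: r(k) = (k + 2)*(k + 6)*(3*k + 19)/((k + 5)*(k + 8)*(3*k + 16)).
Gosper form: A/B · C(k+1)/C(k) with A=k + 2, B=k + 8, C=k**2 + 31*k/3 + 80/3.
Set up (k + 2)·f(k+1) − (k + 7)·f(k) − (k**2 + 31*k/3 + 80/3) = 0.
deg f ≤ 5 (via 1,1,2).
Solving with deg f ≤ 5: f(k) = k*(k + 4)*(k + 5)*(k**2 + 11*k + 36)/108.
R(k) = B(k−1)·f(k)/C(k) = k*(k + 4)*(k + 7)*(k**2 + 11*k + 36)/(36*(3*k + 16)); s_k = R·t_k = 5*k*(-k**2 - 11*k - 36)/(36*(k**3 + 11*k**2 + 36*k + 36)).
Verify: 5*(-3*k - 16)/(k**5 + 22*k**4 + 185*k**3 + 740*k**2 + 1404*k + 1008) matches t_k.
Σ_(k=2)^n t_k = s_(n+1) − s_(2) = (5*(-n**3 - 14*n**2 - 61*n - 48)/(36*(n**3 + 14*n**2 + 61*n + 84))) − (-31/288), i.e. (-n**3 - 14*n**2 - 61*n + 76)/(32*(n**3 + 14*n**2 + 61*n + 84)).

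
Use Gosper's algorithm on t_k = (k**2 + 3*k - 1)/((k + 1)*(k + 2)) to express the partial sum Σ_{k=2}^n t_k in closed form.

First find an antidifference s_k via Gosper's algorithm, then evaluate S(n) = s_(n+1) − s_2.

The ratio is (k + 1)*(3*k + (k + 1)**2 + 2)/((k + 3)*(k**2 + 3*k - 1)).
Normal form (A,B,C) = (k + 1, k + 3, k**2 + 3*k - 1).
Need (k + 1)·f(k+1) − (k + 2)·f(k) = k**2 + 3*k - 1.
deg f ≤ 2 (via 1,1,2).
Match coefficients ⇒ f(k) = k*(k - 2).
Certificate R = B(k−1)f/C = k*(k - 2)*(k + 2)/(k**2 + 3*k - 1) gives s_k = k*(k - 2)/(k + 1).
s_(k+1) − s_k = (k**2 + 3*k - 1)/(k**2 + 3*k + 2) = t_k.
s_(n+1) = (n**2 - 1)/(n + 2) and s_(2) = 0, so S(n) = (n**2 - 1)/(n + 2).

S(n) = (n**2 - 1)/(n + 2)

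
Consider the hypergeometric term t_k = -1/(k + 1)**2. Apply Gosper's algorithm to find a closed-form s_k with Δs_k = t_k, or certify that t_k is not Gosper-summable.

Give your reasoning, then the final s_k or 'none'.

Step 1: r(k) = (k + 1)**2/(k + 2)**2.
So A=k**2 + 2*k + 1 and B=k**2 + 4*k + 4, with C=1.
Need (k**2 + 2*k + 1)·f(k+1) − (k**2 + 2*k + 1)·f(k) = 1.
d = 0 from the (2,2,0) case.
f = c0 ⇒ A·f(k+1) − B(k−1)·f(k) − C = -1. The system {-1 = 0} is inconsistent; no antidifference.

none — t_k is not Gosper-summable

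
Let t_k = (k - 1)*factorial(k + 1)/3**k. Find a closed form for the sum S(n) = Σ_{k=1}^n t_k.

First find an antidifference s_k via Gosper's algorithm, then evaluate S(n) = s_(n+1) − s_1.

The ratio is k*(k + 2)/(3*(k - 1)).
Factor: A=k/3 + 2/3; B=1; C=k - 1.
Solve (k/3 + 2/3)·f(k+1) − (1)·f(k) = k - 1.
deg f ≤ 0 (via 1,0,1).
Coefficient equations give f(k) = 3.
Then R = B(k−1)f/C = 3/(k - 1), so s_k = R(k)·t_k = 3**(1 - k)*factorial(k + 1).
Verify: (k - 1)*factorial(k + 1)/3**k matches t_k.
Evaluate: s_(n+1) = factorial(n + 2)/3**n; subtract s_(1) = 2 ⇒ S(n) = -2 + factorial(n + 2)/3**n.

S(n) = -2 + factorial(n + 2)/3**n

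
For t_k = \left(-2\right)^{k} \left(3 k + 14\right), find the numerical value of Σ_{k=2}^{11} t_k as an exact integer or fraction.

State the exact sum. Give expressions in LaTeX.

t_(k+1)/t_k = 2*(-3*k - 17)/(3*k + 14).
A = -2, B = 1, C = k + 14/3.
Need (-2)·f(k+1) − (1)·f(k) = k + 14/3.
From deg A=0, deg B=0, deg C=1: d=1.
Solving with deg f ≤ 1: f(k) = -(k + 4)/3.
R(k) = B(k−1)·f(k)/C(k) = -(k + 4)/(3*k + 14); s_k = R·t_k = (-2)**k*(-k - 4).
Verify: (-2)**k*(3*k + 14) matches t_k.
Telescoping: Σ = s_(12) − s_(2) = -65536 − (-24) = -65512.

Σ = -65512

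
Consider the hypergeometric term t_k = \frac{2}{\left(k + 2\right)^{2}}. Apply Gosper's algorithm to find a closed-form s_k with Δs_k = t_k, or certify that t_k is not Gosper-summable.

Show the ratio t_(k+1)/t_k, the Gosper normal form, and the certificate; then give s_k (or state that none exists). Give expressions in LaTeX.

t_(k+1)/t_k = (k + 2)**2/(k + 3)**2.
A = k**2 + 4*k + 4, B = k**2 + 6*k + 9, C = 1.
Need (k**2 + 4*k + 4)·f(k+1) − (k**2 + 4*k + 4)·f(k) = 1.
Bound: deg f ≤ 0.
Write f(k) = c0. Then LHS − RHS = -1, requiring -1 = 0: contradictory. No certificate.

none (Gosper's algorithm certifies no s_k)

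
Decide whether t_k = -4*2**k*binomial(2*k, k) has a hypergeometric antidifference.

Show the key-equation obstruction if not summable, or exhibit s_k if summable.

t_(k+1)/t_k = 4*(2*k + 1)/(k + 1).
Normal form (A,B,C) = (8*k + 4, k + 1, 1).
Set up (8*k + 4)·f(k+1) − (k)·f(k) − (1) = 0.
Degrees (1,1,0) ⇒ d ≤ -1.
d = -1 < 0 ⇒ no nonzero polynomial f; not summable.

No — negative degree bound, so no certificate f.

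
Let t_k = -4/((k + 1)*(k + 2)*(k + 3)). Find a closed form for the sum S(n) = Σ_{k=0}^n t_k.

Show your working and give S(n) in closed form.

S(n) = (-n**2 - 5*n - 4)/(n**2 + 5*n + 6)

The ratio is (k + 1)/(k + 4).
A = k + 1, B = k + 4, C = 1.
Solve (k + 1)·f(k+1) − (k + 3)·f(k) = 1.
d = 2 from the (1,1,0) case.
Solving with deg f ≤ 2: f(k) = k*(k + 3)/4.
Get s_k = R·t_k = k*(-k - 3)/((k + 1)*(k + 2)) with R(k) = B(k−1)f(k)/C(k) = k*(k + 3)**2/4.
Check: Δs_k = -4/(k**3 + 6*k**2 + 11*k + 6). ✓
Σ_(k=0)^n t_k = s_(n+1) − s_(0) = ((-n**2 - 5*n - 4)/(n**2 + 5*n + 6)) − (0), i.e. (-n**2 - 5*n - 4)/(n**2 + 5*n + 6).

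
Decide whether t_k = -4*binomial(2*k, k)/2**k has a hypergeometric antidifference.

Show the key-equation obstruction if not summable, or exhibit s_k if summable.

The ratio is (2*k + 1)/(k + 1).
Normal form (A,B,C) = (2*k + 1, k + 1, 1).
Set up (2*k + 1)·f(k+1) − (k)·f(k) − (1) = 0.
deg f ≤ -1 (via 1,1,0).
Negative degree bound (-1): no f exists, t_k not Gosper-summable.

No; the degree bound rules out any f.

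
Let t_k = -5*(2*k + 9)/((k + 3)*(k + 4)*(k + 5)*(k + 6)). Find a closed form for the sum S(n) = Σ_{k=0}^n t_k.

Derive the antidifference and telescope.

S(n) = (-n**2 - 10*n - 9)/(3*(n**2 + 10*n + 24))

The ratio is (k + 3)*(2*k + 11)/((k + 7)*(2*k + 9)).
Normal form (A,B,C) = (k + 3, k + 7, k + 9/2).
Need (k + 3)·f(k+1) − (k + 6)·f(k) = k + 9/2.
From deg A=1, deg B=1, deg C=1: d=3.
Solve for f: f(k) = k*(k + 4)*(k + 8)/30 (degree 3 ≤ 3).
Then R = B(k−1)f/C = k*(k + 4)*(k + 6)*(k + 8)/(15*(2*k + 9)), so s_k = R(k)·t_k = k*(-k - 8)/(3*(k**2 + 8*k + 15)).
Verify: 5*(-2*k - 9)/(k**4 + 18*k**3 + 119*k**2 + 342*k + 360) matches t_k.
Telescope: S(n) = s_(n+1) − s_(0) = (-n**2 - 10*n - 9)/(3*(n**2 + 10*n + 24)) − (0) = (-n**2 - 10*n - 9)/(3*(n**2 + 10*n + 24)).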